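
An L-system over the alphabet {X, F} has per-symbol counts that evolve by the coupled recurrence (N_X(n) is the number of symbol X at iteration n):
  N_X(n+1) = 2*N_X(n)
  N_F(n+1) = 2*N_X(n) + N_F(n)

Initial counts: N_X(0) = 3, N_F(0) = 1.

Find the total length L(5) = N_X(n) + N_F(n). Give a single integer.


Answer: 283

Derivation:
Step 0: N_X=3, N_F=1, L=4
Step 1: N_X=6, N_F=7, L=13
Step 2: N_X=12, N_F=19, L=31
Step 3: N_X=24, N_F=43, L=67
Step 4: N_X=48, N_F=91, L=139
Step 5: N_X=96, N_F=187, L=283


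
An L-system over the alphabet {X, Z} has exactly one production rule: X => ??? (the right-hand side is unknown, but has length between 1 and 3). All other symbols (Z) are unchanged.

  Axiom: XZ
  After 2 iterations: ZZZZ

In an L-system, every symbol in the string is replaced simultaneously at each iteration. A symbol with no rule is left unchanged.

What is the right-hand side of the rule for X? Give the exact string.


Answer: ZZZ

Derivation:
Trying X => ZZZ:
  Step 0: XZ
  Step 1: ZZZZ
  Step 2: ZZZZ
Matches the given result.


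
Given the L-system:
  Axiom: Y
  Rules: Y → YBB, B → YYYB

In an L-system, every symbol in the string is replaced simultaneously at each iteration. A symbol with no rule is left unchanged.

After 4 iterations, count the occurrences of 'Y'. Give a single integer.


Step 0: Y  (1 'Y')
Step 1: YBB  (1 'Y')
Step 2: YBBYYYBYYYB  (7 'Y')
Step 3: YBBYYYBYYYBYBBYBBYBBYYYBYBBYBBYBBYYYB  (19 'Y')
Step 4: YBBYYYBYYYBYBBYBBYBBYYYBYBBYBBYBBYYYBYBBYYYBYYYBYBBYYYBYYYBYBBYYYBYYYBYBBYBBYBBYYYBYBBYYYBYYYBYBBYYYBYYYBYBBYYYBYYYBYBBYBBYBBYYYB  (73 'Y')

Answer: 73


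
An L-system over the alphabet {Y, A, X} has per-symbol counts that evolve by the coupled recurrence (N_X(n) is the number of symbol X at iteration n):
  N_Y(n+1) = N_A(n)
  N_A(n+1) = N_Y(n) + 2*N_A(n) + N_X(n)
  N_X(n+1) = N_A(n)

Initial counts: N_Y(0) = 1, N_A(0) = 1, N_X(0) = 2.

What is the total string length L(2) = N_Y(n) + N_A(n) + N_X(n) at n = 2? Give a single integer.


Step 0: N_Y=1, N_A=1, N_X=2, L=4
Step 1: N_Y=1, N_A=5, N_X=1, L=7
Step 2: N_Y=5, N_A=12, N_X=5, L=22

Answer: 22


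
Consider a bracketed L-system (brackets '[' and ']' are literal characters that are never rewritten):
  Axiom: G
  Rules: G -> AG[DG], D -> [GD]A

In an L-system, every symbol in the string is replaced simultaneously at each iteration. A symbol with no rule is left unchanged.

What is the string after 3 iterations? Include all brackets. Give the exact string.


Step 0: G
Step 1: AG[DG]
Step 2: AAG[DG][[GD]AAG[DG]]
Step 3: AAAG[DG][[GD]AAG[DG]][[AG[DG][GD]A]AAAG[DG][[GD]AAG[DG]]]

Answer: AAAG[DG][[GD]AAG[DG]][[AG[DG][GD]A]AAAG[DG][[GD]AAG[DG]]]


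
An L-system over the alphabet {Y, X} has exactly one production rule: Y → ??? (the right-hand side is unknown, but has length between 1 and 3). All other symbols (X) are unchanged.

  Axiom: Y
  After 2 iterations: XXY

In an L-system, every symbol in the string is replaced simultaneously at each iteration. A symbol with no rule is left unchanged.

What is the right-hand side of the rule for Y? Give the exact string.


Trying Y → XY:
  Step 0: Y
  Step 1: XY
  Step 2: XXY
Matches the given result.

Answer: XY


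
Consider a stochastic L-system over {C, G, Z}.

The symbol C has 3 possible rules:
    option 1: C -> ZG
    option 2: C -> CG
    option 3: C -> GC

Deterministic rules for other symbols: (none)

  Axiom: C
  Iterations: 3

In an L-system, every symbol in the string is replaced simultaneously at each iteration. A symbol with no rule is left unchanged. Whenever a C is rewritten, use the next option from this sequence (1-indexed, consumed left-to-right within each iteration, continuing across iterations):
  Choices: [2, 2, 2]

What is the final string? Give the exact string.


Answer: CGGG

Derivation:
Step 0: C
Step 1: CG  (used choices [2])
Step 2: CGG  (used choices [2])
Step 3: CGGG  (used choices [2])


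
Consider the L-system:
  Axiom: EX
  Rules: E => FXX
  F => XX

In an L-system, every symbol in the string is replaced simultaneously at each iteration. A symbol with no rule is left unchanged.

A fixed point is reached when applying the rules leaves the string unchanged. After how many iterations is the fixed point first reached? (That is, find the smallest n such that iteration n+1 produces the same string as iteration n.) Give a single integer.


Answer: 2

Derivation:
Step 0: EX
Step 1: FXXX
Step 2: XXXXX
Step 3: XXXXX  (unchanged — fixed point at step 2)


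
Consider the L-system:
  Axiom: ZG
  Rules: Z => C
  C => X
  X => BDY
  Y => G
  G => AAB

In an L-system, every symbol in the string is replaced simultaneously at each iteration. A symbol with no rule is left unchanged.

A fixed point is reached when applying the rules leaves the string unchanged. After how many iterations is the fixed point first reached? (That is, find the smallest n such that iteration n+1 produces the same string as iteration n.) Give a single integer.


Step 0: ZG
Step 1: CAAB
Step 2: XAAB
Step 3: BDYAAB
Step 4: BDGAAB
Step 5: BDAABAAB
Step 6: BDAABAAB  (unchanged — fixed point at step 5)

Answer: 5


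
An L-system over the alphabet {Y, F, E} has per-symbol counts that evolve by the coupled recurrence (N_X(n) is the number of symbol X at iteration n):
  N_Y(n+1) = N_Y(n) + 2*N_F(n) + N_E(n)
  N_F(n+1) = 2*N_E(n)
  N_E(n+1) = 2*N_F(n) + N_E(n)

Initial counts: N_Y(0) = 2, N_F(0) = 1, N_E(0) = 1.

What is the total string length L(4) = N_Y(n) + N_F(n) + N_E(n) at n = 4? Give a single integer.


Step 0: N_Y=2, N_F=1, N_E=1, L=4
Step 1: N_Y=5, N_F=2, N_E=3, L=10
Step 2: N_Y=12, N_F=6, N_E=7, L=25
Step 3: N_Y=31, N_F=14, N_E=19, L=64
Step 4: N_Y=78, N_F=38, N_E=47, L=163

Answer: 163


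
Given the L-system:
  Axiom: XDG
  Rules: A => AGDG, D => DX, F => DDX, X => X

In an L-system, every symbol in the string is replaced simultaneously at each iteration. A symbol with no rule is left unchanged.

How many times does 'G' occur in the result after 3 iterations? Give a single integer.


Step 0: XDG  (1 'G')
Step 1: XDXG  (1 'G')
Step 2: XDXXG  (1 'G')
Step 3: XDXXXG  (1 'G')

Answer: 1


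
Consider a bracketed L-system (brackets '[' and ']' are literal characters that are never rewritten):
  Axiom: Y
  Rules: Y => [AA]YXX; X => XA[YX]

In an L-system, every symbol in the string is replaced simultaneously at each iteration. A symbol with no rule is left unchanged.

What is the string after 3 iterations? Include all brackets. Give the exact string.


Step 0: Y
Step 1: [AA]YXX
Step 2: [AA][AA]YXXXA[YX]XA[YX]
Step 3: [AA][AA][AA]YXXXA[YX]XA[YX]XA[YX]A[[AA]YXXXA[YX]]XA[YX]A[[AA]YXXXA[YX]]

Answer: [AA][AA][AA]YXXXA[YX]XA[YX]XA[YX]A[[AA]YXXXA[YX]]XA[YX]A[[AA]YXXXA[YX]]


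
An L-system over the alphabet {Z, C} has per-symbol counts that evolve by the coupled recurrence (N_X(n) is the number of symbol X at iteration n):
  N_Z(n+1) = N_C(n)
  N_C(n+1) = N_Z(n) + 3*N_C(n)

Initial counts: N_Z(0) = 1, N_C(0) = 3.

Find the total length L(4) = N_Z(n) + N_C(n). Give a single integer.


Answer: 469

Derivation:
Step 0: N_Z=1, N_C=3, L=4
Step 1: N_Z=3, N_C=10, L=13
Step 2: N_Z=10, N_C=33, L=43
Step 3: N_Z=33, N_C=109, L=142
Step 4: N_Z=109, N_C=360, L=469


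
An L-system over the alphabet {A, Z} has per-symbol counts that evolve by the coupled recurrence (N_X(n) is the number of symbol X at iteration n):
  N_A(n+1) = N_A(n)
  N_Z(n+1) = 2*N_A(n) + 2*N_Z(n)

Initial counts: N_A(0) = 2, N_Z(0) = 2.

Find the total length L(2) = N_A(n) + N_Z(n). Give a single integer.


Answer: 22

Derivation:
Step 0: N_A=2, N_Z=2, L=4
Step 1: N_A=2, N_Z=8, L=10
Step 2: N_A=2, N_Z=20, L=22


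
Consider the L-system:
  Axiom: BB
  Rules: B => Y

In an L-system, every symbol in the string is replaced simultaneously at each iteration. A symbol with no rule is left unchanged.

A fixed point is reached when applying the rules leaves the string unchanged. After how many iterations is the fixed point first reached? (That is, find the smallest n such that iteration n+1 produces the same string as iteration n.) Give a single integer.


Step 0: BB
Step 1: YY
Step 2: YY  (unchanged — fixed point at step 1)

Answer: 1


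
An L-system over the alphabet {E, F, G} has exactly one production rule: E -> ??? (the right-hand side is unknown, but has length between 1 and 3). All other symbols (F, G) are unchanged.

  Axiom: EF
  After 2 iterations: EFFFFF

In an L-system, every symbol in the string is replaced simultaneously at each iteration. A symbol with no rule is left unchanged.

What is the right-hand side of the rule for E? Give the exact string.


Trying E -> EFF:
  Step 0: EF
  Step 1: EFFF
  Step 2: EFFFFF
Matches the given result.

Answer: EFF


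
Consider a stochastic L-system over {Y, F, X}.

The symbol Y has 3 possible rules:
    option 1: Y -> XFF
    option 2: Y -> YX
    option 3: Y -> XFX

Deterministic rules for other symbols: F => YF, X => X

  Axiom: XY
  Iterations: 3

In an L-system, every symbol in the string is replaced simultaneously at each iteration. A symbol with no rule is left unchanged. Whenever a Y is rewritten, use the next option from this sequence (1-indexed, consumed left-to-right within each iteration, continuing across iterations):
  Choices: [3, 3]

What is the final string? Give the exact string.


Step 0: XY
Step 1: XXFX  (used choices [3])
Step 2: XXYFX  (used choices [])
Step 3: XXXFXYFX  (used choices [3])

Answer: XXXFXYFX


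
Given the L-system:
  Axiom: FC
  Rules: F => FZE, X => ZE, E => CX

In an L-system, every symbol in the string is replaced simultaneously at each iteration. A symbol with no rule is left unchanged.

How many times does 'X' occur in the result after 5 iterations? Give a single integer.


Answer: 2

Derivation:
Step 0: FC  (0 'X')
Step 1: FZEC  (0 'X')
Step 2: FZEZCXC  (1 'X')
Step 3: FZEZCXZCZEC  (1 'X')
Step 4: FZEZCXZCZEZCZCXC  (2 'X')
Step 5: FZEZCXZCZEZCZCXZCZCZEC  (2 'X')


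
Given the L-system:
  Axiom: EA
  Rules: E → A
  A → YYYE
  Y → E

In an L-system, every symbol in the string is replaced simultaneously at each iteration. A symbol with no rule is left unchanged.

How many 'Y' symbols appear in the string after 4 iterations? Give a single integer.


Step 0: EA  (0 'Y')
Step 1: AYYYE  (3 'Y')
Step 2: YYYEEEEA  (3 'Y')
Step 3: EEEAAAAYYYE  (3 'Y')
Step 4: AAAYYYEYYYEYYYEYYYEEEEA  (12 'Y')

Answer: 12


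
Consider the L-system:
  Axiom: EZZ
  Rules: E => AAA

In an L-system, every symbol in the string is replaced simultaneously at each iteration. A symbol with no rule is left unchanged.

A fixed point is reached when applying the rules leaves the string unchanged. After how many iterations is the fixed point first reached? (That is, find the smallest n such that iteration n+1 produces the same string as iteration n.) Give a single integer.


Step 0: EZZ
Step 1: AAAZZ
Step 2: AAAZZ  (unchanged — fixed point at step 1)

Answer: 1


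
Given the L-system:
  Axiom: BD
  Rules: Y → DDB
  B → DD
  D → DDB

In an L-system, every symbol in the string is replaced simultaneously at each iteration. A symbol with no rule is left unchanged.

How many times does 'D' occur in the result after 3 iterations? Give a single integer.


Step 0: BD  (1 'D')
Step 1: DDDDB  (4 'D')
Step 2: DDBDDBDDBDDBDD  (10 'D')
Step 3: DDBDDBDDDDBDDBDDDDBDDBDDDDBDDBDDDDBDDB  (28 'D')

Answer: 28


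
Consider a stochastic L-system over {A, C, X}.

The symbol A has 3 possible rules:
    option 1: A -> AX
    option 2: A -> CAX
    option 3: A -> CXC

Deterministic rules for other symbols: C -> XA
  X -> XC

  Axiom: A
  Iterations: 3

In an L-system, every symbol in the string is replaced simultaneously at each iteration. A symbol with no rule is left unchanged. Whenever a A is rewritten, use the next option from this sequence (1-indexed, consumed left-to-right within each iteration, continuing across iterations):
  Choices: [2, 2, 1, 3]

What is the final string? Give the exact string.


Step 0: A
Step 1: CAX  (used choices [2])
Step 2: XACAXXC  (used choices [2])
Step 3: XCAXXACXCXCXCXA  (used choices [1, 3])

Answer: XCAXXACXCXCXCXA


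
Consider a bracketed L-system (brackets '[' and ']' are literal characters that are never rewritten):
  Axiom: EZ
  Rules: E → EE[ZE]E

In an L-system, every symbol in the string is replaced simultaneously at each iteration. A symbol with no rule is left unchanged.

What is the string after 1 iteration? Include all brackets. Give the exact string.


Answer: EE[ZE]EZ

Derivation:
Step 0: EZ
Step 1: EE[ZE]EZ


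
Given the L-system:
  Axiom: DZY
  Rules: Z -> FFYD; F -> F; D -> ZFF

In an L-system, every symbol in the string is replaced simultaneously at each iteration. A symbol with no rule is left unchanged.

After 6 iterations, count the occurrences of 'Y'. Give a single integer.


Step 0: DZY  (1 'Y')
Step 1: ZFFFFYDY  (2 'Y')
Step 2: FFYDFFFFYZFFY  (3 'Y')
Step 3: FFYZFFFFFFYFFYDFFY  (4 'Y')
Step 4: FFYFFYDFFFFFFYFFYZFFFFY  (5 'Y')
Step 5: FFYFFYZFFFFFFFFYFFYFFYDFFFFY  (6 'Y')
Step 6: FFYFFYFFYDFFFFFFFFYFFYFFYZFFFFFFY  (7 'Y')

Answer: 7


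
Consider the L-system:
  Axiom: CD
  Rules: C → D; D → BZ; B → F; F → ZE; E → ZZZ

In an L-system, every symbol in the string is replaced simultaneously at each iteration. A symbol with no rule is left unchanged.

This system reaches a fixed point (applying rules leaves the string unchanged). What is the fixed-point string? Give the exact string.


Answer: ZZZZZZZZZZ

Derivation:
Step 0: CD
Step 1: DBZ
Step 2: BZFZ
Step 3: FZZEZ
Step 4: ZEZZZZZZ
Step 5: ZZZZZZZZZZ
Step 6: ZZZZZZZZZZ  (unchanged — fixed point at step 5)


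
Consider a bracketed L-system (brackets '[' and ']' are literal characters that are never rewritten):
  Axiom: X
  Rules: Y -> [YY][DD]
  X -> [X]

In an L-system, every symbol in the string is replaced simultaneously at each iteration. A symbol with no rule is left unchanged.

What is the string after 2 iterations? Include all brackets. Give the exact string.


Step 0: X
Step 1: [X]
Step 2: [[X]]

Answer: [[X]]


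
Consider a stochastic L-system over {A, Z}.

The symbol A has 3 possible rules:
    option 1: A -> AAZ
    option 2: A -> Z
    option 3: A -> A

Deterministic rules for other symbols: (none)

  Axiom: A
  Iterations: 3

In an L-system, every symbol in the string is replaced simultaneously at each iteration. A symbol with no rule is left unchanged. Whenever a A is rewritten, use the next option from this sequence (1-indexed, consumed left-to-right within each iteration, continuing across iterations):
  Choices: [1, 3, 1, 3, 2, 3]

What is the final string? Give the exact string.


Step 0: A
Step 1: AAZ  (used choices [1])
Step 2: AAAZZ  (used choices [3, 1])
Step 3: AZAZZ  (used choices [3, 2, 3])

Answer: AZAZZ


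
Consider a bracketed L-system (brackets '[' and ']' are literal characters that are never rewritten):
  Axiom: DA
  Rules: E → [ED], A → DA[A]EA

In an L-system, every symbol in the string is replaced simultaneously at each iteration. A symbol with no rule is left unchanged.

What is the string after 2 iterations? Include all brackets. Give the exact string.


Answer: DDDA[A]EA[DA[A]EA][ED]DA[A]EA

Derivation:
Step 0: DA
Step 1: DDA[A]EA
Step 2: DDDA[A]EA[DA[A]EA][ED]DA[A]EA


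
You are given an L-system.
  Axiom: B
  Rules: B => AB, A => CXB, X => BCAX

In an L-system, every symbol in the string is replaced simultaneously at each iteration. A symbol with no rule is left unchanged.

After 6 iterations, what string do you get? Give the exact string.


Step 0: B
Step 1: AB
Step 2: CXBAB
Step 3: CBCAXABCXBAB
Step 4: CABCCXBBCAXCXBABCBCAXABCXBAB
Step 5: CCXBABCCBCAXABABCCXBBCAXCBCAXABCXBABCABCCXBBCAXCXBABCBCAXABCXBAB
Step 6: CCBCAXABCXBABCCABCCXBBCAXCXBABCXBABCCBCAXABABCCXBBCAXCABCCXBBCAXCXBABCBCAXABCXBABCCXBABCCBCAXABABCCXBBCAXCBCAXABCXBABCABCCXBBCAXCXBABCBCAXABCXBAB

Answer: CCBCAXABCXBABCCABCCXBBCAXCXBABCXBABCCBCAXABABCCXBBCAXCABCCXBBCAXCXBABCBCAXABCXBABCCXBABCCBCAXABABCCXBBCAXCBCAXABCXBABCABCCXBBCAXCXBABCBCAXABCXBAB


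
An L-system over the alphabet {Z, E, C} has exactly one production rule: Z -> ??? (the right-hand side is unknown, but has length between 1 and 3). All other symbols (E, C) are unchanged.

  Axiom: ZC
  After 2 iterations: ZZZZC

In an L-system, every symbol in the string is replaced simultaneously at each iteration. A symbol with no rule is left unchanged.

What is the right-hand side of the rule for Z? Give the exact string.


Trying Z -> ZZ:
  Step 0: ZC
  Step 1: ZZC
  Step 2: ZZZZC
Matches the given result.

Answer: ZZ


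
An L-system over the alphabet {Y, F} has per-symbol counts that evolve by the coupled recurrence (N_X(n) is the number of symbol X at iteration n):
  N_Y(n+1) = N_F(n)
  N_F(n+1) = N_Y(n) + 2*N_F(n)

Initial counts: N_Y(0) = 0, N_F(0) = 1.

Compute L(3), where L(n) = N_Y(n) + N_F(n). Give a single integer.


Answer: 17

Derivation:
Step 0: N_Y=0, N_F=1, L=1
Step 1: N_Y=1, N_F=2, L=3
Step 2: N_Y=2, N_F=5, L=7
Step 3: N_Y=5, N_F=12, L=17


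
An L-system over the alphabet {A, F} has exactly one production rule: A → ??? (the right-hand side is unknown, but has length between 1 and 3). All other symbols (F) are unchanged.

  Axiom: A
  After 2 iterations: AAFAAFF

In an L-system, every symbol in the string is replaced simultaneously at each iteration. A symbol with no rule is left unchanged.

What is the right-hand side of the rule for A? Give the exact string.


Trying A → AAF:
  Step 0: A
  Step 1: AAF
  Step 2: AAFAAFF
Matches the given result.

Answer: AAF


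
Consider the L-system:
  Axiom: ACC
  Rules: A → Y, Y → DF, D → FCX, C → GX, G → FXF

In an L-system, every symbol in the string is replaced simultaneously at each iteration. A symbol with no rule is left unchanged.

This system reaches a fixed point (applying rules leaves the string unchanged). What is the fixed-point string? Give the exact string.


Answer: FFXFXXFFXFXFXFX

Derivation:
Step 0: ACC
Step 1: YGXGX
Step 2: DFFXFXFXFX
Step 3: FCXFFXFXFXFX
Step 4: FGXXFFXFXFXFX
Step 5: FFXFXXFFXFXFXFX
Step 6: FFXFXXFFXFXFXFX  (unchanged — fixed point at step 5)


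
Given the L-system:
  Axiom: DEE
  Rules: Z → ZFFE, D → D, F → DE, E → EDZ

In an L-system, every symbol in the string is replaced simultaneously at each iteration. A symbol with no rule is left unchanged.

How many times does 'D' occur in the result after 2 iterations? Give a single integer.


Step 0: DEE  (1 'D')
Step 1: DEDZEDZ  (3 'D')
Step 2: DEDZDZFFEEDZDZFFE  (5 'D')

Answer: 5


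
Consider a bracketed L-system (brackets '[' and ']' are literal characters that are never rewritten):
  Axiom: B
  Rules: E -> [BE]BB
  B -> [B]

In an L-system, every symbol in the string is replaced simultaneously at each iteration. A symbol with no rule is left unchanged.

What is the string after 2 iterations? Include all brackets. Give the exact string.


Step 0: B
Step 1: [B]
Step 2: [[B]]

Answer: [[B]]


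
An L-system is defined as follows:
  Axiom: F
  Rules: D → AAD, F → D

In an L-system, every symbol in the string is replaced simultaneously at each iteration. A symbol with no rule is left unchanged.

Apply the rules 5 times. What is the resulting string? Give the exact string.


Step 0: F
Step 1: D
Step 2: AAD
Step 3: AAAAD
Step 4: AAAAAAD
Step 5: AAAAAAAAD

Answer: AAAAAAAAD


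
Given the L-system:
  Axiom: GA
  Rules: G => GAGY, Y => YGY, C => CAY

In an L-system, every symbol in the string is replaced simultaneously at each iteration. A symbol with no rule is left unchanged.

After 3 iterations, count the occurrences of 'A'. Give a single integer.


Step 0: GA  (1 'A')
Step 1: GAGYA  (2 'A')
Step 2: GAGYAGAGYYGYA  (4 'A')
Step 3: GAGYAGAGYYGYAGAGYAGAGYYGYYGYGAGYYGYA  (9 'A')

Answer: 9


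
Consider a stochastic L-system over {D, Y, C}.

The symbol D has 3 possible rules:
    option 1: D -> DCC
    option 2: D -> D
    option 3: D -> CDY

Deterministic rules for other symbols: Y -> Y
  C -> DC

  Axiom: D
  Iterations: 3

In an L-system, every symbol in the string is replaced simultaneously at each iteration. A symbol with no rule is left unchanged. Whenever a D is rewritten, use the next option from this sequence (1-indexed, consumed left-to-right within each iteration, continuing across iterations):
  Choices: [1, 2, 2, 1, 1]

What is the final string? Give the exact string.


Answer: DDCCDCDCCDC

Derivation:
Step 0: D
Step 1: DCC  (used choices [1])
Step 2: DDCDC  (used choices [2])
Step 3: DDCCDCDCCDC  (used choices [2, 1, 1])


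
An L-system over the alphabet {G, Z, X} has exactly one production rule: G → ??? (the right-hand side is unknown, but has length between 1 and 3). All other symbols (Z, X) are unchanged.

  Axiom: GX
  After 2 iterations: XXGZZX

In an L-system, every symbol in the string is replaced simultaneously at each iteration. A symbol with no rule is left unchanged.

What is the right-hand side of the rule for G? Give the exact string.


Trying G → XGZ:
  Step 0: GX
  Step 1: XGZX
  Step 2: XXGZZX
Matches the given result.

Answer: XGZ


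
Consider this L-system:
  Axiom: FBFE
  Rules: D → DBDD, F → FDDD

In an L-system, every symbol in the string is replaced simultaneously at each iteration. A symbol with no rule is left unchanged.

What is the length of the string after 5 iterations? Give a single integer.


Answer: 1078

Derivation:
Step 0: length = 4
Step 1: length = 10
Step 2: length = 34
Step 3: length = 112
Step 4: length = 352
Step 5: length = 1078


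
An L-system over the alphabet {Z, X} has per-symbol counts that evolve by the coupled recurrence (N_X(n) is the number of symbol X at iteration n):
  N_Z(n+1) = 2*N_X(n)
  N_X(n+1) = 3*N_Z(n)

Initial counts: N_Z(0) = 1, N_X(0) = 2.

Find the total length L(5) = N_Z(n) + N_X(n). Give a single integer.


Step 0: N_Z=1, N_X=2, L=3
Step 1: N_Z=4, N_X=3, L=7
Step 2: N_Z=6, N_X=12, L=18
Step 3: N_Z=24, N_X=18, L=42
Step 4: N_Z=36, N_X=72, L=108
Step 5: N_Z=144, N_X=108, L=252

Answer: 252


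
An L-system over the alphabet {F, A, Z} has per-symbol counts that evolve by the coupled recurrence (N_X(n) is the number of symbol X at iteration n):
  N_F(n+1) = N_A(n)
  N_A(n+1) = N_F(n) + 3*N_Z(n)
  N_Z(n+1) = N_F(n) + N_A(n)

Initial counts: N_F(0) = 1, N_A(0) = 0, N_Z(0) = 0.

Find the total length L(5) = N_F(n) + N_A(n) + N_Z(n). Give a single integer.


Step 0: N_F=1, N_A=0, N_Z=0, L=1
Step 1: N_F=0, N_A=1, N_Z=1, L=2
Step 2: N_F=1, N_A=3, N_Z=1, L=5
Step 3: N_F=3, N_A=4, N_Z=4, L=11
Step 4: N_F=4, N_A=15, N_Z=7, L=26
Step 5: N_F=15, N_A=25, N_Z=19, L=59

Answer: 59


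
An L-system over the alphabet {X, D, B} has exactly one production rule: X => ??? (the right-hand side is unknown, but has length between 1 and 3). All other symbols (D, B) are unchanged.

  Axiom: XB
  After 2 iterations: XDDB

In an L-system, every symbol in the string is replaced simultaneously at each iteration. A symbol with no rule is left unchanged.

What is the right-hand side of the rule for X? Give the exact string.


Answer: XD

Derivation:
Trying X => XD:
  Step 0: XB
  Step 1: XDB
  Step 2: XDDB
Matches the given result.


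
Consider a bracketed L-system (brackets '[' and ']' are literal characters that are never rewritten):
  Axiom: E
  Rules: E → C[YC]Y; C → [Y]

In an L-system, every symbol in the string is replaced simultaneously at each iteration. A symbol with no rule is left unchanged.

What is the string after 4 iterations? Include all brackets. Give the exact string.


Step 0: E
Step 1: C[YC]Y
Step 2: [Y][Y[Y]]Y
Step 3: [Y][Y[Y]]Y
Step 4: [Y][Y[Y]]Y

Answer: [Y][Y[Y]]Y


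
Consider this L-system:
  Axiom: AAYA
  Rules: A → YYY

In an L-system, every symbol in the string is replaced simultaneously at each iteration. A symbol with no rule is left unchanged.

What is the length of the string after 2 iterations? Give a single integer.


Step 0: length = 4
Step 1: length = 10
Step 2: length = 10

Answer: 10


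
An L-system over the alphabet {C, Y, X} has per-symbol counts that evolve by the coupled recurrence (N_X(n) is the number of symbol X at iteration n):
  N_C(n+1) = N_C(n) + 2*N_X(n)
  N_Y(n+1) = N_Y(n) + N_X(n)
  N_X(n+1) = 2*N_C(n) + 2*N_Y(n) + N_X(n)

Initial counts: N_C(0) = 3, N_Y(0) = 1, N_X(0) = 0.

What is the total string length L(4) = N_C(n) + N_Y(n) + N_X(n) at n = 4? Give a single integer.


Step 0: N_C=3, N_Y=1, N_X=0, L=4
Step 1: N_C=3, N_Y=1, N_X=8, L=12
Step 2: N_C=19, N_Y=9, N_X=16, L=44
Step 3: N_C=51, N_Y=25, N_X=72, L=148
Step 4: N_C=195, N_Y=97, N_X=224, L=516

Answer: 516


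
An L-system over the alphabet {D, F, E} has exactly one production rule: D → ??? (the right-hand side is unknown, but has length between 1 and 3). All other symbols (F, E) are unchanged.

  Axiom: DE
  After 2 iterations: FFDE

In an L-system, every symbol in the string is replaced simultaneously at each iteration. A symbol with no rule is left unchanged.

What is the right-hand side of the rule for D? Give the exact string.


Answer: FD

Derivation:
Trying D → FD:
  Step 0: DE
  Step 1: FDE
  Step 2: FFDE
Matches the given result.


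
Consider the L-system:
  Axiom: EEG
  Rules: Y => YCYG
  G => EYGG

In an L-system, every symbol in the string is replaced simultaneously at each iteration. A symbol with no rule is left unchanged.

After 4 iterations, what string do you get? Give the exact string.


Answer: EEEYCYGCYCYGEYGGCYCYGCYCYGEYGGEYCYGEYGGEYGGEYCYGCYCYGEYGGEYCYGEYGGEYGGEYCYGEYGGEYGGEYCYGCYCYGEYGGEYCYGEYGGEYGGEYCYGEYGGEYGG

Derivation:
Step 0: EEG
Step 1: EEEYGG
Step 2: EEEYCYGEYGGEYGG
Step 3: EEEYCYGCYCYGEYGGEYCYGEYGGEYGGEYCYGEYGGEYGG
Step 4: EEEYCYGCYCYGEYGGCYCYGCYCYGEYGGEYCYGEYGGEYGGEYCYGCYCYGEYGGEYCYGEYGGEYGGEYCYGEYGGEYGGEYCYGCYCYGEYGGEYCYGEYGGEYGGEYCYGEYGGEYGG


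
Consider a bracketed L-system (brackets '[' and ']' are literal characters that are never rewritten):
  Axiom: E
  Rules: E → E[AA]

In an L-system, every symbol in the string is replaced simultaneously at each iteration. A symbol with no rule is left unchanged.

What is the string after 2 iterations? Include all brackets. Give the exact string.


Answer: E[AA][AA]

Derivation:
Step 0: E
Step 1: E[AA]
Step 2: E[AA][AA]


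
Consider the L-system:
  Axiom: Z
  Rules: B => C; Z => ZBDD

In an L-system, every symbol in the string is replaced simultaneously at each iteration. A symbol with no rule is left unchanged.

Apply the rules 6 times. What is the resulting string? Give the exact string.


Answer: ZBDDCDDCDDCDDCDDCDD

Derivation:
Step 0: Z
Step 1: ZBDD
Step 2: ZBDDCDD
Step 3: ZBDDCDDCDD
Step 4: ZBDDCDDCDDCDD
Step 5: ZBDDCDDCDDCDDCDD
Step 6: ZBDDCDDCDDCDDCDDCDD


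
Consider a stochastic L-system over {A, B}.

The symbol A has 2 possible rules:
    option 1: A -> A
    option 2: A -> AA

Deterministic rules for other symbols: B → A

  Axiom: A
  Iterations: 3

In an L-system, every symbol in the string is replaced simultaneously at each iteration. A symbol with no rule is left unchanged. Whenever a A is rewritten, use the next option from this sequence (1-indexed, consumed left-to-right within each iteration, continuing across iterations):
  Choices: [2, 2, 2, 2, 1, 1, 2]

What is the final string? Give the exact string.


Step 0: A
Step 1: AA  (used choices [2])
Step 2: AAAA  (used choices [2, 2])
Step 3: AAAAAA  (used choices [2, 1, 1, 2])

Answer: AAAAAA


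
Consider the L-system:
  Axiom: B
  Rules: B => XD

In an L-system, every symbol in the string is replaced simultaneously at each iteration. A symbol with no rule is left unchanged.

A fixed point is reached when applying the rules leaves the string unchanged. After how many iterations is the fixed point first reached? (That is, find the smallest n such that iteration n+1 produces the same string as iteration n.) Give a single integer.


Answer: 1

Derivation:
Step 0: B
Step 1: XD
Step 2: XD  (unchanged — fixed point at step 1)


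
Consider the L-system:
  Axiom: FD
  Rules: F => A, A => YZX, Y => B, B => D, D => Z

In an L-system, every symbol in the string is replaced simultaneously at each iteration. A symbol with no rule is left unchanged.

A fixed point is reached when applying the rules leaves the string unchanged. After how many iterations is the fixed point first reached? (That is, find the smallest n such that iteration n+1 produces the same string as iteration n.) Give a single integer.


Step 0: FD
Step 1: AZ
Step 2: YZXZ
Step 3: BZXZ
Step 4: DZXZ
Step 5: ZZXZ
Step 6: ZZXZ  (unchanged — fixed point at step 5)

Answer: 5


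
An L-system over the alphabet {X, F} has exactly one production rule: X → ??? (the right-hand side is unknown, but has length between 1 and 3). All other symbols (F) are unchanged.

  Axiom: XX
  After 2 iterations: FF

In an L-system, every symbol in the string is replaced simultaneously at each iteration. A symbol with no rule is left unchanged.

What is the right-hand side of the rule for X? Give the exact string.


Answer: F

Derivation:
Trying X → F:
  Step 0: XX
  Step 1: FF
  Step 2: FF
Matches the given result.


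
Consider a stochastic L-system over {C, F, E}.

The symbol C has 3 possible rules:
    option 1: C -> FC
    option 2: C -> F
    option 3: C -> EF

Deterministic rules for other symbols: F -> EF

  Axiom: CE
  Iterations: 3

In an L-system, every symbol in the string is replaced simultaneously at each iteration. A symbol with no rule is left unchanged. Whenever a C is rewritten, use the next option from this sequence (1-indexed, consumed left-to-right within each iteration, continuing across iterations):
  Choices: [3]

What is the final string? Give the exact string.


Answer: EEEFE

Derivation:
Step 0: CE
Step 1: EFE  (used choices [3])
Step 2: EEFE  (used choices [])
Step 3: EEEFE  (used choices [])


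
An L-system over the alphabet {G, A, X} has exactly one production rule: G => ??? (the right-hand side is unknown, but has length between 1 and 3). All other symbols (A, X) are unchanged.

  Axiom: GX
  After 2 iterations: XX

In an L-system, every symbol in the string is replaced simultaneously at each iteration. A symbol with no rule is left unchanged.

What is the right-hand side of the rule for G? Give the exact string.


Trying G => X:
  Step 0: GX
  Step 1: XX
  Step 2: XX
Matches the given result.

Answer: X


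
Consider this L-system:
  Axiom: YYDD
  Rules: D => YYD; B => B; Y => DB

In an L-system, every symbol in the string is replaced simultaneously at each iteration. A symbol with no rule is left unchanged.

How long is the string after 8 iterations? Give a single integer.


Answer: 1534

Derivation:
Step 0: length = 4
Step 1: length = 10
Step 2: length = 22
Step 3: length = 46
Step 4: length = 94
Step 5: length = 190
Step 6: length = 382
Step 7: length = 766
Step 8: length = 1534


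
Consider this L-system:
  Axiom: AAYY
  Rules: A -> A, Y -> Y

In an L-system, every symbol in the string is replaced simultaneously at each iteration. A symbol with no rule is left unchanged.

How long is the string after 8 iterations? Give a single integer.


Step 0: length = 4
Step 1: length = 4
Step 2: length = 4
Step 3: length = 4
Step 4: length = 4
Step 5: length = 4
Step 6: length = 4
Step 7: length = 4
Step 8: length = 4

Answer: 4


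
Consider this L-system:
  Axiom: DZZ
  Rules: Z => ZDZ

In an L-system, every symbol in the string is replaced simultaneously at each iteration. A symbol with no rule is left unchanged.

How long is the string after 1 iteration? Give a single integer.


Step 0: length = 3
Step 1: length = 7

Answer: 7


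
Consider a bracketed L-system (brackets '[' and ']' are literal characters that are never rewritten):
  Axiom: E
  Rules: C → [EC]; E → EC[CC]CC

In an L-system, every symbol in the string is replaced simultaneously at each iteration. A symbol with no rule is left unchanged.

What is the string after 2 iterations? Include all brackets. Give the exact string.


Step 0: E
Step 1: EC[CC]CC
Step 2: EC[CC]CC[EC][[EC][EC]][EC][EC]

Answer: EC[CC]CC[EC][[EC][EC]][EC][EC]


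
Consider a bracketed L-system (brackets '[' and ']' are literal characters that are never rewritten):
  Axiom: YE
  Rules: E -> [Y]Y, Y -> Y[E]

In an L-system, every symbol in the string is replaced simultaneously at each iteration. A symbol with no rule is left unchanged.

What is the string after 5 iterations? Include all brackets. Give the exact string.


Answer: Y[E][[Y]Y][[Y[E]]Y[E]][[Y[E][[Y]Y]]Y[E][[Y]Y]][[Y[E][[Y]Y][[Y[E]]Y[E]]]Y[E][[Y]Y][[Y[E]]Y[E]]][Y[E][[Y]Y][[Y[E]]Y[E]][[Y[E][[Y]Y]]Y[E][[Y]Y]]]Y[E][[Y]Y][[Y[E]]Y[E]][[Y[E][[Y]Y]]Y[E][[Y]Y]]

Derivation:
Step 0: YE
Step 1: Y[E][Y]Y
Step 2: Y[E][[Y]Y][Y[E]]Y[E]
Step 3: Y[E][[Y]Y][[Y[E]]Y[E]][Y[E][[Y]Y]]Y[E][[Y]Y]
Step 4: Y[E][[Y]Y][[Y[E]]Y[E]][[Y[E][[Y]Y]]Y[E][[Y]Y]][Y[E][[Y]Y][[Y[E]]Y[E]]]Y[E][[Y]Y][[Y[E]]Y[E]]
Step 5: Y[E][[Y]Y][[Y[E]]Y[E]][[Y[E][[Y]Y]]Y[E][[Y]Y]][[Y[E][[Y]Y][[Y[E]]Y[E]]]Y[E][[Y]Y][[Y[E]]Y[E]]][Y[E][[Y]Y][[Y[E]]Y[E]][[Y[E][[Y]Y]]Y[E][[Y]Y]]]Y[E][[Y]Y][[Y[E]]Y[E]][[Y[E][[Y]Y]]Y[E][[Y]Y]]


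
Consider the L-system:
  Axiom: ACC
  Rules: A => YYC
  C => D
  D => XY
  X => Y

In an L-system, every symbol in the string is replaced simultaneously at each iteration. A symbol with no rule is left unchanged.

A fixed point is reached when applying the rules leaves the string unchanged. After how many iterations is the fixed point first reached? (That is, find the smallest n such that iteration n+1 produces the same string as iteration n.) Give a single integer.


Step 0: ACC
Step 1: YYCDD
Step 2: YYDXYXY
Step 3: YYXYYYYY
Step 4: YYYYYYYY
Step 5: YYYYYYYY  (unchanged — fixed point at step 4)

Answer: 4


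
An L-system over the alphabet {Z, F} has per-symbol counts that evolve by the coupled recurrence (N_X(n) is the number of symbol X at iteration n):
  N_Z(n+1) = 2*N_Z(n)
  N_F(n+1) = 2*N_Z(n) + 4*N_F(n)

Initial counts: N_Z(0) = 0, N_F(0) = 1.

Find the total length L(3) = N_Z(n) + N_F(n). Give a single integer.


Answer: 64

Derivation:
Step 0: N_Z=0, N_F=1, L=1
Step 1: N_Z=0, N_F=4, L=4
Step 2: N_Z=0, N_F=16, L=16
Step 3: N_Z=0, N_F=64, L=64


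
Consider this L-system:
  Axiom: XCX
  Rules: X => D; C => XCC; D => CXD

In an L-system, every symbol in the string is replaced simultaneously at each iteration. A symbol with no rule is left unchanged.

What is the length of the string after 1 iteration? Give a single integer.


Step 0: length = 3
Step 1: length = 5

Answer: 5


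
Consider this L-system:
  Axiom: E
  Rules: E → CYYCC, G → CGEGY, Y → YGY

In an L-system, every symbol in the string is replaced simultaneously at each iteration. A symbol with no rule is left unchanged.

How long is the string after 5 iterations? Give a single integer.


Answer: 285

Derivation:
Step 0: length = 1
Step 1: length = 5
Step 2: length = 9
Step 3: length = 25
Step 4: length = 85
Step 5: length = 285


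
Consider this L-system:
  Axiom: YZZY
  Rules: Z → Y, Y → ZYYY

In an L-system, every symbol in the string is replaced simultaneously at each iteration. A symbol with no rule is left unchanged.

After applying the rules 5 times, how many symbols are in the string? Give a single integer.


Step 0: length = 4
Step 1: length = 10
Step 2: length = 34
Step 3: length = 112
Step 4: length = 370
Step 5: length = 1222

Answer: 1222


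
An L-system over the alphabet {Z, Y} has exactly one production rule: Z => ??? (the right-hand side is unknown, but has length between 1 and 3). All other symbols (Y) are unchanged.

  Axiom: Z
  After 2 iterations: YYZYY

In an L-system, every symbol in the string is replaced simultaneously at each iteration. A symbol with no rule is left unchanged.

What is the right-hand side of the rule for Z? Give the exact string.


Answer: YZY

Derivation:
Trying Z => YZY:
  Step 0: Z
  Step 1: YZY
  Step 2: YYZYY
Matches the given result.


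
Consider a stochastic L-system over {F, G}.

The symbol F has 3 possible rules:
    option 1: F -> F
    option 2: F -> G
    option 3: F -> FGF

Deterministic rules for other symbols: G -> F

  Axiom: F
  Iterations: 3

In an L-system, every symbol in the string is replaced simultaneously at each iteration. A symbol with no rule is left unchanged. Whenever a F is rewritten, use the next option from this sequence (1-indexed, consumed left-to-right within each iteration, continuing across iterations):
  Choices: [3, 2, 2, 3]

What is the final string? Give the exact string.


Step 0: F
Step 1: FGF  (used choices [3])
Step 2: GFG  (used choices [2, 2])
Step 3: FFGFF  (used choices [3])

Answer: FFGFF


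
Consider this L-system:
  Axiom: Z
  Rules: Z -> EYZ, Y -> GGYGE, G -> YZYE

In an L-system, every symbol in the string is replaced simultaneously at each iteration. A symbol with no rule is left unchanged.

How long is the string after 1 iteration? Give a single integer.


Step 0: length = 1
Step 1: length = 3

Answer: 3


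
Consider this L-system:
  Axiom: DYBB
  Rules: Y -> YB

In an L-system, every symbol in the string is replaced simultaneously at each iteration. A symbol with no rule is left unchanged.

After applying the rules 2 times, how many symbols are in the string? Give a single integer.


Step 0: length = 4
Step 1: length = 5
Step 2: length = 6

Answer: 6


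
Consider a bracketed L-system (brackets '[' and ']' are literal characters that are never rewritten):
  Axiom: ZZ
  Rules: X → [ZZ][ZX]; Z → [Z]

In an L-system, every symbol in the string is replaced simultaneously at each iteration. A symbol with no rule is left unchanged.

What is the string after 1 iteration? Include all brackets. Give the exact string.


Step 0: ZZ
Step 1: [Z][Z]

Answer: [Z][Z]


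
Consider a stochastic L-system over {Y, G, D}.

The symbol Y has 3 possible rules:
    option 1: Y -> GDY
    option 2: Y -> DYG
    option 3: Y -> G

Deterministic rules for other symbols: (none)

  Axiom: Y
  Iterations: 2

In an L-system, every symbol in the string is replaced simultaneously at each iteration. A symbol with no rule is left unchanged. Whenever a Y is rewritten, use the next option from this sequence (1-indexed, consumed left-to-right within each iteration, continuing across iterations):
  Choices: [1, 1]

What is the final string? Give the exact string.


Answer: GDGDY

Derivation:
Step 0: Y
Step 1: GDY  (used choices [1])
Step 2: GDGDY  (used choices [1])


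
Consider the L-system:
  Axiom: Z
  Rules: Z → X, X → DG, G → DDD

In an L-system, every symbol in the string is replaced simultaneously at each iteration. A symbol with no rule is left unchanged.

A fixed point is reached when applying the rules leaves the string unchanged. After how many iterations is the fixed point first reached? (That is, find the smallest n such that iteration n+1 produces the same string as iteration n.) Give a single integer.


Step 0: Z
Step 1: X
Step 2: DG
Step 3: DDDD
Step 4: DDDD  (unchanged — fixed point at step 3)

Answer: 3


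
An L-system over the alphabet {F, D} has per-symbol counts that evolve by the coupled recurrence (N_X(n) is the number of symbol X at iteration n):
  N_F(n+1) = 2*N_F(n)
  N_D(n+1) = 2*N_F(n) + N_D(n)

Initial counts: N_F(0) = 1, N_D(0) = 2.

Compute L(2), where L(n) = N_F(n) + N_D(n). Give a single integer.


Step 0: N_F=1, N_D=2, L=3
Step 1: N_F=2, N_D=4, L=6
Step 2: N_F=4, N_D=8, L=12

Answer: 12


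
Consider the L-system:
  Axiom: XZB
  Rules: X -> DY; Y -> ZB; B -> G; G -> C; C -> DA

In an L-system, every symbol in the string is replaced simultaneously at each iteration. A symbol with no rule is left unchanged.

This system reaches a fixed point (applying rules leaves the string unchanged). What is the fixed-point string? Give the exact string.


Step 0: XZB
Step 1: DYZG
Step 2: DZBZC
Step 3: DZGZDA
Step 4: DZCZDA
Step 5: DZDAZDA
Step 6: DZDAZDA  (unchanged — fixed point at step 5)

Answer: DZDAZDA


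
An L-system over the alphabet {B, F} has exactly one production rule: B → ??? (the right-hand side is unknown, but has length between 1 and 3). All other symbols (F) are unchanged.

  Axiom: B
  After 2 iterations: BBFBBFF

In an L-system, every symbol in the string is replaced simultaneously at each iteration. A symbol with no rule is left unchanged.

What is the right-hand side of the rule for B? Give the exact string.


Answer: BBF

Derivation:
Trying B → BBF:
  Step 0: B
  Step 1: BBF
  Step 2: BBFBBFF
Matches the given result.
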